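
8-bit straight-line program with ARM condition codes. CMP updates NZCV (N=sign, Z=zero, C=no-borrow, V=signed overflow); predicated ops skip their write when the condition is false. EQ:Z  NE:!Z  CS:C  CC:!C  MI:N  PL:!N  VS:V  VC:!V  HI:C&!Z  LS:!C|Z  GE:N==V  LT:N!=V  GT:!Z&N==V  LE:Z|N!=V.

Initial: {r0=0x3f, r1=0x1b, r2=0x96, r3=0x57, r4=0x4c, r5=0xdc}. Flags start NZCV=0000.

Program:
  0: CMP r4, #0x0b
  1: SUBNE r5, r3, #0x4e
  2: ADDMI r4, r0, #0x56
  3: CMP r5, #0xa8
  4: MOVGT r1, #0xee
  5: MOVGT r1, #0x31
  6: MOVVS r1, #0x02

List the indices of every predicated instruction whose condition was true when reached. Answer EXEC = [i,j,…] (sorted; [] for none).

EXEC = [1,4,5]

[0] flags=0010 → (cmp)
[1] flags=0010 NE?T → r5=0x09
[2] flags=0010 MI?F → skip
[3] flags=0000 → (cmp)
[4] flags=0000 GT?T → r1=0xee
[5] flags=0000 GT?T → r1=0x31
[6] flags=0000 VS?F → skip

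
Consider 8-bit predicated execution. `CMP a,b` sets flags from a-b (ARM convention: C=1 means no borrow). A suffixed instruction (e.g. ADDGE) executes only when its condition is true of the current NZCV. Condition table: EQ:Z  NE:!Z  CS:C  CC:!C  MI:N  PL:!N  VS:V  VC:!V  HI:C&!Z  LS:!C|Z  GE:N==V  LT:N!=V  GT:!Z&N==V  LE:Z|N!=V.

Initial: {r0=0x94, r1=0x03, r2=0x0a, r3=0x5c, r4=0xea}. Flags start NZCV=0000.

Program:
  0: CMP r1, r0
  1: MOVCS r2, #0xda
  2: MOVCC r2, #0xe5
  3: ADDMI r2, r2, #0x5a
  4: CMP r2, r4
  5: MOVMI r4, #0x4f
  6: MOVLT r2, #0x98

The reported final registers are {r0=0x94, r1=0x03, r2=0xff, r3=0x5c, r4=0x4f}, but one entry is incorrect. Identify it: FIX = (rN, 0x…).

FIX = (r2, 0x98)

0: ✓ CMP  NZCV=0000
1: · MOVCS
2: ✓ MOVCC  r2←0xe5
3: · ADDMI
4: ✓ CMP  NZCV=1000
5: ✓ MOVMI  r4←0x4f
6: ✓ MOVLT  r2←0x98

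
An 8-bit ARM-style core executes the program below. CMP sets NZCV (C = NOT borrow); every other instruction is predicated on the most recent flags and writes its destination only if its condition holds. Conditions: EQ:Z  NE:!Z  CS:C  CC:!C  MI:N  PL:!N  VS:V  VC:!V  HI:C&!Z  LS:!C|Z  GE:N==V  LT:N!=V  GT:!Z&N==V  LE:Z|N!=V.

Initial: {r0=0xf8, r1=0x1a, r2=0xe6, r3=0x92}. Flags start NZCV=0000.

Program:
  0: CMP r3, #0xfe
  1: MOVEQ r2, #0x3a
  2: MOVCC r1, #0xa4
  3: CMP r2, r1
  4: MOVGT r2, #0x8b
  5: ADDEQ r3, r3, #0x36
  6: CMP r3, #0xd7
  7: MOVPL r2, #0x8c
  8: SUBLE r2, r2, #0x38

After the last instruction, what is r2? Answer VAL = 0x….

0: ✓ CMP  NZCV=1000
1: · MOVEQ
2: ✓ MOVCC  r1←0xa4
3: ✓ CMP  NZCV=0010
4: ✓ MOVGT  r2←0x8b
5: · ADDEQ
6: ✓ CMP  NZCV=1000
7: · MOVPL
8: ✓ SUBLE  r2←0x53

VAL = 0x53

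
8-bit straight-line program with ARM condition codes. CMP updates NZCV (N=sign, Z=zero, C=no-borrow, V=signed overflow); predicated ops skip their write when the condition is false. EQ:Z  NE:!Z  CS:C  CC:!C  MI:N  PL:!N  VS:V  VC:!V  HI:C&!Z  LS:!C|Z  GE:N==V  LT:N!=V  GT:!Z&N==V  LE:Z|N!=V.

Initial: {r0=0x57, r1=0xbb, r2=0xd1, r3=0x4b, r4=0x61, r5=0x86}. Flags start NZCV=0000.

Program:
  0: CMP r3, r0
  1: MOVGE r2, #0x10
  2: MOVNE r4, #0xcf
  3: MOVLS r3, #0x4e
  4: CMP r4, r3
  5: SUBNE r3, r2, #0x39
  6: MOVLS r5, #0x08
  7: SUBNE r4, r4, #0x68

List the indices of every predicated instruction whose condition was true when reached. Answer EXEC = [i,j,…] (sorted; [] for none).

0: ✓ CMP  NZCV=1000
1: · MOVGE
2: ✓ MOVNE  r4←0xcf
3: ✓ MOVLS  r3←0x4e
4: ✓ CMP  NZCV=1010
5: ✓ SUBNE  r3←0x98
6: · MOVLS
7: ✓ SUBNE  r4←0x67

EXEC = [2,3,5,7]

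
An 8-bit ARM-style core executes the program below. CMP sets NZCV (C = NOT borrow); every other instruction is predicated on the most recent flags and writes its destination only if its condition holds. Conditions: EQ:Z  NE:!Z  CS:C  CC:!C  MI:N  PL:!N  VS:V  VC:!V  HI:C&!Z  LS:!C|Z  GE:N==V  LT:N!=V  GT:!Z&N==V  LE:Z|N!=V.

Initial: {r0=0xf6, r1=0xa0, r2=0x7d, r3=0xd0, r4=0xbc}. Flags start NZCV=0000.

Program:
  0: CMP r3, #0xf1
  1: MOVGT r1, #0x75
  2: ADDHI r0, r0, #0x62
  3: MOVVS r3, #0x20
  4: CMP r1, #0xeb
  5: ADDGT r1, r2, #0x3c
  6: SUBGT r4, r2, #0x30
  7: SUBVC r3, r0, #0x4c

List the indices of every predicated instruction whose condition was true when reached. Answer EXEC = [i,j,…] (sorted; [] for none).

EXEC = [7]

[0] flags=1000 → (cmp)
[1] flags=1000 GT?F → skip
[2] flags=1000 HI?F → skip
[3] flags=1000 VS?F → skip
[4] flags=1000 → (cmp)
[5] flags=1000 GT?F → skip
[6] flags=1000 GT?F → skip
[7] flags=1000 VC?T → r3=0xaa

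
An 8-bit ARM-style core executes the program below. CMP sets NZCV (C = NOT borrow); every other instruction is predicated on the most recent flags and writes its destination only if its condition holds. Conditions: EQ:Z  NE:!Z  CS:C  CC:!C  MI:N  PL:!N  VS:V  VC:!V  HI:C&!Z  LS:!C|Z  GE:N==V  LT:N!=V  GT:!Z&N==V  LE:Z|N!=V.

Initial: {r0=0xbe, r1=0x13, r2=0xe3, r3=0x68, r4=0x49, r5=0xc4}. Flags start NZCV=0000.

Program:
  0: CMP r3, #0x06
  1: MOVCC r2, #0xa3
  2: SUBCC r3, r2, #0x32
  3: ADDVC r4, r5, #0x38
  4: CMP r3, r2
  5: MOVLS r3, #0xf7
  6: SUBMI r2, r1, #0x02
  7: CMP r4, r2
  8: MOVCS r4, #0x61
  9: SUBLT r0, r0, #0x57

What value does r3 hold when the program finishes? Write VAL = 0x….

VAL = 0xf7

0: ✓ CMP  NZCV=0010
1: · MOVCC
2: · SUBCC
3: ✓ ADDVC  r4←0xfc
4: ✓ CMP  NZCV=1001
5: ✓ MOVLS  r3←0xf7
6: ✓ SUBMI  r2←0x11
7: ✓ CMP  NZCV=1010
8: ✓ MOVCS  r4←0x61
9: ✓ SUBLT  r0←0x67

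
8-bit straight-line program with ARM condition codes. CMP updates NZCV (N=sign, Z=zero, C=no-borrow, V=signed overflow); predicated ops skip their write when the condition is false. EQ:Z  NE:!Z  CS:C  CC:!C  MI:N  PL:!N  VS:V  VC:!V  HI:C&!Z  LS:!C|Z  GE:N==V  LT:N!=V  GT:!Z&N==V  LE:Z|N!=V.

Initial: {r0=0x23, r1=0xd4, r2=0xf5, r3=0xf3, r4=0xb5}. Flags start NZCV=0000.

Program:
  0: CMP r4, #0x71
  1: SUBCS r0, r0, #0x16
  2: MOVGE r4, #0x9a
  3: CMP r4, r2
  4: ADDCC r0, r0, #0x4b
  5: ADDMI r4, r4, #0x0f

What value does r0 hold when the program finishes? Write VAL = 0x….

[0] flags=0011 → (cmp)
[1] flags=0011 CS?T → r0=0x0d
[2] flags=0011 GE?F → skip
[3] flags=1000 → (cmp)
[4] flags=1000 CC?T → r0=0x58
[5] flags=1000 MI?T → r4=0xc4

VAL = 0x58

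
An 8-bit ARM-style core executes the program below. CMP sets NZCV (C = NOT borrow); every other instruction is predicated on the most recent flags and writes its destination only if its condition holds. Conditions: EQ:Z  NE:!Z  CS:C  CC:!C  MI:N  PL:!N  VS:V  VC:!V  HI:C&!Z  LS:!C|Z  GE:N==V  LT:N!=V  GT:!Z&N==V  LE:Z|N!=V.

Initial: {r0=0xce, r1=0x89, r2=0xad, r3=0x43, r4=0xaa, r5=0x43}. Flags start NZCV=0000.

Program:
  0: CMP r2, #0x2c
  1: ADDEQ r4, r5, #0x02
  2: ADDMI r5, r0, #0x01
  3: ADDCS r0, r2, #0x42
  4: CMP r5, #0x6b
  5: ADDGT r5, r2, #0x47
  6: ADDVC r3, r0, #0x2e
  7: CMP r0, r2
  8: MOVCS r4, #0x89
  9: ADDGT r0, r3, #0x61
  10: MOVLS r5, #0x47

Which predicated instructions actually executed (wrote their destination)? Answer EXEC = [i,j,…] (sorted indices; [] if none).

EXEC = [2,3,8,9]

[0] flags=1010 → (cmp)
[1] flags=1010 EQ?F → skip
[2] flags=1010 MI?T → r5=0xcf
[3] flags=1010 CS?T → r0=0xef
[4] flags=0011 → (cmp)
[5] flags=0011 GT?F → skip
[6] flags=0011 VC?F → skip
[7] flags=0010 → (cmp)
[8] flags=0010 CS?T → r4=0x89
[9] flags=0010 GT?T → r0=0xa4
[10] flags=0010 LS?F → skip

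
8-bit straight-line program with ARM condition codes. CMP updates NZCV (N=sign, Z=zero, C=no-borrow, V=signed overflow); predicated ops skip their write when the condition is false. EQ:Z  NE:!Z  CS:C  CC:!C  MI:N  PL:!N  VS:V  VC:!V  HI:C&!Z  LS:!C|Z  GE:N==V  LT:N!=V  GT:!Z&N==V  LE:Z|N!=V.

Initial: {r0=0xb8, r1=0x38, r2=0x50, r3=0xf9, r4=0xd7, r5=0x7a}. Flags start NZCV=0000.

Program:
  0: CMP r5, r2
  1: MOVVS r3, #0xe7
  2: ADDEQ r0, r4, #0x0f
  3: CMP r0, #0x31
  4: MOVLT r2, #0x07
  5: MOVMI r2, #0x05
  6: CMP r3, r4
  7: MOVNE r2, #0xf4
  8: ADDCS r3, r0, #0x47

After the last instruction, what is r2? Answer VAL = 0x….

VAL = 0xf4

0: ✓ CMP  NZCV=0010
1: · MOVVS
2: · ADDEQ
3: ✓ CMP  NZCV=1010
4: ✓ MOVLT  r2←0x07
5: ✓ MOVMI  r2←0x05
6: ✓ CMP  NZCV=0010
7: ✓ MOVNE  r2←0xf4
8: ✓ ADDCS  r3←0xff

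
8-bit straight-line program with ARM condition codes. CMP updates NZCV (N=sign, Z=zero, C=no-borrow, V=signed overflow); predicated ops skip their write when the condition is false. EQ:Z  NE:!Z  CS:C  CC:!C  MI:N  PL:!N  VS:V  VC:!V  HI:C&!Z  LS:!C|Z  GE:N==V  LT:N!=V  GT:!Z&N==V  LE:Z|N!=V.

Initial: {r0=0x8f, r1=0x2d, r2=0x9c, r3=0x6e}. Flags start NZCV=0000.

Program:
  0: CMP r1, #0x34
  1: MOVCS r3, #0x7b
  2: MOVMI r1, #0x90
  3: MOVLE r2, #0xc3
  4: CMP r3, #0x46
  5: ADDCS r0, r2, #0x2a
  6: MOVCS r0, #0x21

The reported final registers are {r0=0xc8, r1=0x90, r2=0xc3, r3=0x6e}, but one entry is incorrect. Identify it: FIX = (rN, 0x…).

[0] flags=1000 → (cmp)
[1] flags=1000 CS?F → skip
[2] flags=1000 MI?T → r1=0x90
[3] flags=1000 LE?T → r2=0xc3
[4] flags=0010 → (cmp)
[5] flags=0010 CS?T → r0=0xed
[6] flags=0010 CS?T → r0=0x21

FIX = (r0, 0x21)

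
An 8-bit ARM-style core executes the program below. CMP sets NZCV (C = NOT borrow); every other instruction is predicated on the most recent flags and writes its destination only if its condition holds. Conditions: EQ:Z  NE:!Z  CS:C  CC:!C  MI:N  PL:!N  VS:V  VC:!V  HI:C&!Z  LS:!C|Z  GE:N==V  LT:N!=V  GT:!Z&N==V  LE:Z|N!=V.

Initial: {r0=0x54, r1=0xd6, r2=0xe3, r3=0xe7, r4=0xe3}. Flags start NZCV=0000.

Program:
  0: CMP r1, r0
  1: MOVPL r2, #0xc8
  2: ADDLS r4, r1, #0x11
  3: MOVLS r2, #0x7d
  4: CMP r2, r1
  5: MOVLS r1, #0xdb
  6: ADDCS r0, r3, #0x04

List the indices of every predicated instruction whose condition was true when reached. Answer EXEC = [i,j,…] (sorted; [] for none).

EXEC = [6]

0: ✓ CMP  NZCV=1010
1: · MOVPL
2: · ADDLS
3: · MOVLS
4: ✓ CMP  NZCV=0010
5: · MOVLS
6: ✓ ADDCS  r0←0xeb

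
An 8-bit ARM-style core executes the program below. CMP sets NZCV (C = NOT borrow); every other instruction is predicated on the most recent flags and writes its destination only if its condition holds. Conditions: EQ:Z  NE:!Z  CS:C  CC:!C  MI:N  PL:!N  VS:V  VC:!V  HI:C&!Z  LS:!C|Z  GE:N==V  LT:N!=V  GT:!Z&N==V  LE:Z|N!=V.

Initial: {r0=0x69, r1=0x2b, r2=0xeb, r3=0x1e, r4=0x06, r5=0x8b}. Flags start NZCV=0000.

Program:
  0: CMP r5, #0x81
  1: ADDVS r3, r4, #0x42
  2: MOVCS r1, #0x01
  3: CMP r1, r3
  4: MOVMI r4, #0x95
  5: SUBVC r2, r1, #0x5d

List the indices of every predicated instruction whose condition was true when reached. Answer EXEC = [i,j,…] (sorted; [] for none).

EXEC = [2,4,5]

[0] flags=0010 → (cmp)
[1] flags=0010 VS?F → skip
[2] flags=0010 CS?T → r1=0x01
[3] flags=1000 → (cmp)
[4] flags=1000 MI?T → r4=0x95
[5] flags=1000 VC?T → r2=0xa4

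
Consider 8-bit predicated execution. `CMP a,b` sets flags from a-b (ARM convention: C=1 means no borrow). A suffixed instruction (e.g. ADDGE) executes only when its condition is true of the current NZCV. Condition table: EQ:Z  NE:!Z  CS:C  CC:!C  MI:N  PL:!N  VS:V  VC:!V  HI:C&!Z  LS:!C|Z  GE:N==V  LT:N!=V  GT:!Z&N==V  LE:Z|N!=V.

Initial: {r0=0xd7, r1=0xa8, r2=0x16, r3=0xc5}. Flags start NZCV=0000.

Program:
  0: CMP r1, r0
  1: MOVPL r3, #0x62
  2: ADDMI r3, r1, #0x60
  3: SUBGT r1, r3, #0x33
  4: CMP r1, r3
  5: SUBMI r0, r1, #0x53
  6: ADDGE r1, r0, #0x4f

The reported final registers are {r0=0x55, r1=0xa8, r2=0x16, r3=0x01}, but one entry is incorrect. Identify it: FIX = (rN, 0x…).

FIX = (r3, 0x08)

0: ✓ CMP  NZCV=1000
1: · MOVPL
2: ✓ ADDMI  r3←0x08
3: · SUBGT
4: ✓ CMP  NZCV=1010
5: ✓ SUBMI  r0←0x55
6: · ADDGE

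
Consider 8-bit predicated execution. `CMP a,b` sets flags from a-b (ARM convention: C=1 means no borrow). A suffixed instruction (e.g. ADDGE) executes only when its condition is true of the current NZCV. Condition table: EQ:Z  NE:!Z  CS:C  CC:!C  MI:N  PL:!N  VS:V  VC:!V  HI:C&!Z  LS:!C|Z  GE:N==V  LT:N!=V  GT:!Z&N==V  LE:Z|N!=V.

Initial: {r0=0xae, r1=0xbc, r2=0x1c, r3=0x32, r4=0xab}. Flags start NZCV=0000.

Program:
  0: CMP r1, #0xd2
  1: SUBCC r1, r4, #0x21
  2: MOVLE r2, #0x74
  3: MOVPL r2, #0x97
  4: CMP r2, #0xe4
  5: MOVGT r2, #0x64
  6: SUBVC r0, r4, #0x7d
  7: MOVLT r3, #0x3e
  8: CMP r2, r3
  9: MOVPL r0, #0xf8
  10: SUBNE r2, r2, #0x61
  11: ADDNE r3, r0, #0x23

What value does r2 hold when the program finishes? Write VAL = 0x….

VAL = 0x03

[0] flags=1000 → (cmp)
[1] flags=1000 CC?T → r1=0x8a
[2] flags=1000 LE?T → r2=0x74
[3] flags=1000 PL?F → skip
[4] flags=1001 → (cmp)
[5] flags=1001 GT?T → r2=0x64
[6] flags=1001 VC?F → skip
[7] flags=1001 LT?F → skip
[8] flags=0010 → (cmp)
[9] flags=0010 PL?T → r0=0xf8
[10] flags=0010 NE?T → r2=0x03
[11] flags=0010 NE?T → r3=0x1b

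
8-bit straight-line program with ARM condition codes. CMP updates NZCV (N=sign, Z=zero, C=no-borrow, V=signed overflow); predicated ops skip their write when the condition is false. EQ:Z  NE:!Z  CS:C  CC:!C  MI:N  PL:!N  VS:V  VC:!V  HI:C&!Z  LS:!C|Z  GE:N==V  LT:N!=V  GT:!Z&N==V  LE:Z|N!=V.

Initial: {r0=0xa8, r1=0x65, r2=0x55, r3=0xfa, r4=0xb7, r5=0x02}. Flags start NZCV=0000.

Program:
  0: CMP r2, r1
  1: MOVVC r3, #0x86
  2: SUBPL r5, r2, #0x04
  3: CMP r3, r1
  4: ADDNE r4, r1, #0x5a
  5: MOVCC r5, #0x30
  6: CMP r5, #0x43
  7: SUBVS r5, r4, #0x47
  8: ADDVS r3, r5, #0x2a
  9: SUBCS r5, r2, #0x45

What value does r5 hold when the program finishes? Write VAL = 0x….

VAL = 0x02

0: ✓ CMP  NZCV=1000
1: ✓ MOVVC  r3←0x86
2: · SUBPL
3: ✓ CMP  NZCV=0011
4: ✓ ADDNE  r4←0xbf
5: · MOVCC
6: ✓ CMP  NZCV=1000
7: · SUBVS
8: · ADDVS
9: · SUBCS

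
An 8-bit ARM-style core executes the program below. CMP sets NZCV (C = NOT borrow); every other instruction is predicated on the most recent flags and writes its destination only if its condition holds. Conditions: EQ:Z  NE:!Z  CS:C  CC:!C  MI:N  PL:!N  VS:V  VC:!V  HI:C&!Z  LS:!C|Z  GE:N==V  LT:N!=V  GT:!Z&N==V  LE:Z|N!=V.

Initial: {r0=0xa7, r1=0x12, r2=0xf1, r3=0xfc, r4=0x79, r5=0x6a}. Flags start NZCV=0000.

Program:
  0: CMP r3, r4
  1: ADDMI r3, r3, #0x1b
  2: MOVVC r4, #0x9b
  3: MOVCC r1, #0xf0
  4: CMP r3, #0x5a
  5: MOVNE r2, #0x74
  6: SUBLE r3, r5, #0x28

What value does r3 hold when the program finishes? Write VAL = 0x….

VAL = 0x42

[0] flags=1010 → (cmp)
[1] flags=1010 MI?T → r3=0x17
[2] flags=1010 VC?T → r4=0x9b
[3] flags=1010 CC?F → skip
[4] flags=1000 → (cmp)
[5] flags=1000 NE?T → r2=0x74
[6] flags=1000 LE?T → r3=0x42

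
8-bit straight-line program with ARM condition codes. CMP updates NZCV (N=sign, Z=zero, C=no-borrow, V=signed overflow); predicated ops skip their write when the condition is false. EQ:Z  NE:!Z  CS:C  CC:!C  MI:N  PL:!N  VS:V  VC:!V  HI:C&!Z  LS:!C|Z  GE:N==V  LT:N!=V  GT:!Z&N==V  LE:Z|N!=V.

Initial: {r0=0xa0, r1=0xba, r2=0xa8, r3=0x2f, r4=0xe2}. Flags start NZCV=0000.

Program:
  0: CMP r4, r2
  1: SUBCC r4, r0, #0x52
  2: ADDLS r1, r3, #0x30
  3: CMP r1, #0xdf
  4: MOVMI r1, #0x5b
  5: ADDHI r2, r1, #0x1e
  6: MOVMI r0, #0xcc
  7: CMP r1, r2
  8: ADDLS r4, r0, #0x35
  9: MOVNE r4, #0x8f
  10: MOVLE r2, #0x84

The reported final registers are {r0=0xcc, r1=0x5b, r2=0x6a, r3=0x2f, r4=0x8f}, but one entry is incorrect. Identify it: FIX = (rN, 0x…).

0: ✓ CMP  NZCV=0010
1: · SUBCC
2: · ADDLS
3: ✓ CMP  NZCV=1000
4: ✓ MOVMI  r1←0x5b
5: · ADDHI
6: ✓ MOVMI  r0←0xcc
7: ✓ CMP  NZCV=1001
8: ✓ ADDLS  r4←0x01
9: ✓ MOVNE  r4←0x8f
10: · MOVLE

FIX = (r2, 0xa8)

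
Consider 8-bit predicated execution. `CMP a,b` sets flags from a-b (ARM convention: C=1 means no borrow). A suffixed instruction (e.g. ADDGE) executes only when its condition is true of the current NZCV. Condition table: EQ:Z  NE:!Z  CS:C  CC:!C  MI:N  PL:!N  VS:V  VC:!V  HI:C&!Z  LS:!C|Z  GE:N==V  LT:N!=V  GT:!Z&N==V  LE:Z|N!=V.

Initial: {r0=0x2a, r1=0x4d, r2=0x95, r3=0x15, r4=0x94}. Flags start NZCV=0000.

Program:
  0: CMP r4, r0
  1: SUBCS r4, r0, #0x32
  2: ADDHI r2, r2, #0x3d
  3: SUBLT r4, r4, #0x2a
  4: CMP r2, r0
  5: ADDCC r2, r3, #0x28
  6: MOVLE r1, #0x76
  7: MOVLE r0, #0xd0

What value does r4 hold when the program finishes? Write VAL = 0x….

VAL = 0xce

[0] flags=0011 → (cmp)
[1] flags=0011 CS?T → r4=0xf8
[2] flags=0011 HI?T → r2=0xd2
[3] flags=0011 LT?T → r4=0xce
[4] flags=1010 → (cmp)
[5] flags=1010 CC?F → skip
[6] flags=1010 LE?T → r1=0x76
[7] flags=1010 LE?T → r0=0xd0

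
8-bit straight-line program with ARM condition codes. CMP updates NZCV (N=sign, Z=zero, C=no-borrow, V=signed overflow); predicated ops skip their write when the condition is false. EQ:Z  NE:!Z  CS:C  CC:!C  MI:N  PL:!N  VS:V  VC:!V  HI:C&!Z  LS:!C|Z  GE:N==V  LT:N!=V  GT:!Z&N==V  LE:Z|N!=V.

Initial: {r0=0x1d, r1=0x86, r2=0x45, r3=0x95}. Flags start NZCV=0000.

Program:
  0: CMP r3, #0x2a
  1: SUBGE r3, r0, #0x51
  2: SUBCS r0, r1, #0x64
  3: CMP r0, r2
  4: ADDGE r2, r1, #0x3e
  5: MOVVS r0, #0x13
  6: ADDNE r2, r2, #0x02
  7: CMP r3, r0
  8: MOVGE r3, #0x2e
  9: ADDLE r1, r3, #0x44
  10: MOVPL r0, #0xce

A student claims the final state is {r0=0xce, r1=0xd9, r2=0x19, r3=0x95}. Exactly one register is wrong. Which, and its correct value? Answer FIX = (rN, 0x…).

[0] flags=0011 → (cmp)
[1] flags=0011 GE?F → skip
[2] flags=0011 CS?T → r0=0x22
[3] flags=1000 → (cmp)
[4] flags=1000 GE?F → skip
[5] flags=1000 VS?F → skip
[6] flags=1000 NE?T → r2=0x47
[7] flags=0011 → (cmp)
[8] flags=0011 GE?F → skip
[9] flags=0011 LE?T → r1=0xd9
[10] flags=0011 PL?T → r0=0xce

FIX = (r2, 0x47)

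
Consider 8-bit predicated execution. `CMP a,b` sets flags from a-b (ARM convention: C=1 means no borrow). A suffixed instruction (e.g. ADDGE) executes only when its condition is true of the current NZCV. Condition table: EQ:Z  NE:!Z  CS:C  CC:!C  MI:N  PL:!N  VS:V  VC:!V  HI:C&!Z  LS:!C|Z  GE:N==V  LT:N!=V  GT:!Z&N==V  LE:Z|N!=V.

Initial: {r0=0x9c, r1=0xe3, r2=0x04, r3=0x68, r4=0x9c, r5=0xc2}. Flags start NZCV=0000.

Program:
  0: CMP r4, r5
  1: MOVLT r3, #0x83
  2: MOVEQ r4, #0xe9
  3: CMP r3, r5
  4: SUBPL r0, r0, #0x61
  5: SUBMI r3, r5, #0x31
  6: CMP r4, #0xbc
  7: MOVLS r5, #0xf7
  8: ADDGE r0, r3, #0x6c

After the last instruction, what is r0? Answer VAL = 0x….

VAL = 0x9c

0: ✓ CMP  NZCV=1000
1: ✓ MOVLT  r3←0x83
2: · MOVEQ
3: ✓ CMP  NZCV=1000
4: · SUBPL
5: ✓ SUBMI  r3←0x91
6: ✓ CMP  NZCV=1000
7: ✓ MOVLS  r5←0xf7
8: · ADDGE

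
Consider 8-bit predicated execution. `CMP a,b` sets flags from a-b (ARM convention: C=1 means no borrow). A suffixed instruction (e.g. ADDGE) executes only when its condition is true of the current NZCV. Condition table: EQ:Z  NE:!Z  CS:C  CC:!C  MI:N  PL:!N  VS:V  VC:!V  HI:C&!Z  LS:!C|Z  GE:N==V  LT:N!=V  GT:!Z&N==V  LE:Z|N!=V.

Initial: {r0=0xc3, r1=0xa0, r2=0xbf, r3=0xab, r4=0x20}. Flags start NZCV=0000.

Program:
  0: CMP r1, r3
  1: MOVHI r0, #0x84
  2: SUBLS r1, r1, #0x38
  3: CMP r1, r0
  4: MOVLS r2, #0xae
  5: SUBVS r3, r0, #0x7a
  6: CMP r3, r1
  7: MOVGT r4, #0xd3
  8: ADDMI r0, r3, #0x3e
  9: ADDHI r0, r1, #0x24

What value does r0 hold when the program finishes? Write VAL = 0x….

VAL = 0x87

[0] flags=1000 → (cmp)
[1] flags=1000 HI?F → skip
[2] flags=1000 LS?T → r1=0x68
[3] flags=1001 → (cmp)
[4] flags=1001 LS?T → r2=0xae
[5] flags=1001 VS?T → r3=0x49
[6] flags=1000 → (cmp)
[7] flags=1000 GT?F → skip
[8] flags=1000 MI?T → r0=0x87
[9] flags=1000 HI?F → skip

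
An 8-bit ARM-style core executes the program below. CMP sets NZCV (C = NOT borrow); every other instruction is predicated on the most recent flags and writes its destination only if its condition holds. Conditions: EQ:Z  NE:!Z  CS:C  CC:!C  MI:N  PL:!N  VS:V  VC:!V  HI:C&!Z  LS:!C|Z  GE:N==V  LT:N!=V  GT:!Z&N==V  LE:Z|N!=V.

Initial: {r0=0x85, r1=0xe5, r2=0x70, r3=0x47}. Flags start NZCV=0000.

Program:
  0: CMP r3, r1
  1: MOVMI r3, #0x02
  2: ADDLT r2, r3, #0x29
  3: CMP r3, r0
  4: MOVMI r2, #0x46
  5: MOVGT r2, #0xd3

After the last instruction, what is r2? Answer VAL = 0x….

VAL = 0xd3

0: ✓ CMP  NZCV=0000
1: · MOVMI
2: · ADDLT
3: ✓ CMP  NZCV=1001
4: ✓ MOVMI  r2←0x46
5: ✓ MOVGT  r2←0xd3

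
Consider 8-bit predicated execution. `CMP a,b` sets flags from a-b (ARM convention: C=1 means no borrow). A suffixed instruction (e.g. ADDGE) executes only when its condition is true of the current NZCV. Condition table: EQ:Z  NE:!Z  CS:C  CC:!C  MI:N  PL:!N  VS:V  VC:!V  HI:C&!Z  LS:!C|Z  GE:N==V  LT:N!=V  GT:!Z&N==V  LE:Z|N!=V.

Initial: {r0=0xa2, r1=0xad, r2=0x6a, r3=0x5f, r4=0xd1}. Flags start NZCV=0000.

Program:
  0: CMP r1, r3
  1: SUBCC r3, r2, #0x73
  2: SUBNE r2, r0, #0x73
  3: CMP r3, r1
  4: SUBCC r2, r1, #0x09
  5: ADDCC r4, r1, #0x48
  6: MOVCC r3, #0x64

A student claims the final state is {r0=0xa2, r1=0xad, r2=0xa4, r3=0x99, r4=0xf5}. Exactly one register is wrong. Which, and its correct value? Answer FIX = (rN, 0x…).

0: ✓ CMP  NZCV=0011
1: · SUBCC
2: ✓ SUBNE  r2←0x2f
3: ✓ CMP  NZCV=1001
4: ✓ SUBCC  r2←0xa4
5: ✓ ADDCC  r4←0xf5
6: ✓ MOVCC  r3←0x64

FIX = (r3, 0x64)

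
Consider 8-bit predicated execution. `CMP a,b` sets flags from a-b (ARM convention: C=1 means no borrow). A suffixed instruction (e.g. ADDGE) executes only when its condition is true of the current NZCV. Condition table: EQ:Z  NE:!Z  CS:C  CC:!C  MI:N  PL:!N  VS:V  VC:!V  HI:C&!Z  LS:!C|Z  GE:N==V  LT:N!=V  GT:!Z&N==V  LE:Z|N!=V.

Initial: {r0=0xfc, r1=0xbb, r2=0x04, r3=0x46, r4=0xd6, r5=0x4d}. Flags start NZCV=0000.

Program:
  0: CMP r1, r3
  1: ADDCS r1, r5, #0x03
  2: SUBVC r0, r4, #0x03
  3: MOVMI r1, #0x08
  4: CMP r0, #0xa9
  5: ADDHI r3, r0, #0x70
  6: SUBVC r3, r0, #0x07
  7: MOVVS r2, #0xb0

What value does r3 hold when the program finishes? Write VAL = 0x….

VAL = 0xf5

[0] flags=0011 → (cmp)
[1] flags=0011 CS?T → r1=0x50
[2] flags=0011 VC?F → skip
[3] flags=0011 MI?F → skip
[4] flags=0010 → (cmp)
[5] flags=0010 HI?T → r3=0x6c
[6] flags=0010 VC?T → r3=0xf5
[7] flags=0010 VS?F → skip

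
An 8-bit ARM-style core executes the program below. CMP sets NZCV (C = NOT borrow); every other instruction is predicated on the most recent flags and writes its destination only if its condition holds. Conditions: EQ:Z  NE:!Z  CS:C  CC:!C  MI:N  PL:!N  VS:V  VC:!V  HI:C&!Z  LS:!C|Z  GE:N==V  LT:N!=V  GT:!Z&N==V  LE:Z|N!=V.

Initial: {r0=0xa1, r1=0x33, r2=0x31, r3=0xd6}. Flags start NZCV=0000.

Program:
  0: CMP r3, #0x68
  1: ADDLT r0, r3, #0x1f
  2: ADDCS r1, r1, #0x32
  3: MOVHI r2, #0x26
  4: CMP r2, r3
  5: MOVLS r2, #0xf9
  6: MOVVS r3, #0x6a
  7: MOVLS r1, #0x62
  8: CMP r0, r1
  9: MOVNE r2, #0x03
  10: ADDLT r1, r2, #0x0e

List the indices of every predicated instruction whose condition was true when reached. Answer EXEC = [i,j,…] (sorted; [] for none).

EXEC = [1,2,3,5,7,9,10]

[0] flags=0011 → (cmp)
[1] flags=0011 LT?T → r0=0xf5
[2] flags=0011 CS?T → r1=0x65
[3] flags=0011 HI?T → r2=0x26
[4] flags=0000 → (cmp)
[5] flags=0000 LS?T → r2=0xf9
[6] flags=0000 VS?F → skip
[7] flags=0000 LS?T → r1=0x62
[8] flags=1010 → (cmp)
[9] flags=1010 NE?T → r2=0x03
[10] flags=1010 LT?T → r1=0x11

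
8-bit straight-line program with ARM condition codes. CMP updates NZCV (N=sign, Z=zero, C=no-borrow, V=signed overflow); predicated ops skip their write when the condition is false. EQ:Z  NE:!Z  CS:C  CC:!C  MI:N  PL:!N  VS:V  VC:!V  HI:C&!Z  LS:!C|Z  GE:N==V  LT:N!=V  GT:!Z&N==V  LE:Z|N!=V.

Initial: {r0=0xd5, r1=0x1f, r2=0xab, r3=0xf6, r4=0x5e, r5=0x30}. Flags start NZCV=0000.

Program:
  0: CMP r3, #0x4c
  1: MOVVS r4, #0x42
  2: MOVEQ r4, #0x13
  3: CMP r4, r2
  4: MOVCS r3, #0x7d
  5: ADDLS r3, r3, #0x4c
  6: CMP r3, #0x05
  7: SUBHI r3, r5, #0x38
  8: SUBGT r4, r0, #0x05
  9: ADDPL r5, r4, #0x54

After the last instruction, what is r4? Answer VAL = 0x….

[0] flags=1010 → (cmp)
[1] flags=1010 VS?F → skip
[2] flags=1010 EQ?F → skip
[3] flags=1001 → (cmp)
[4] flags=1001 CS?F → skip
[5] flags=1001 LS?T → r3=0x42
[6] flags=0010 → (cmp)
[7] flags=0010 HI?T → r3=0xf8
[8] flags=0010 GT?T → r4=0xd0
[9] flags=0010 PL?T → r5=0x24

VAL = 0xd0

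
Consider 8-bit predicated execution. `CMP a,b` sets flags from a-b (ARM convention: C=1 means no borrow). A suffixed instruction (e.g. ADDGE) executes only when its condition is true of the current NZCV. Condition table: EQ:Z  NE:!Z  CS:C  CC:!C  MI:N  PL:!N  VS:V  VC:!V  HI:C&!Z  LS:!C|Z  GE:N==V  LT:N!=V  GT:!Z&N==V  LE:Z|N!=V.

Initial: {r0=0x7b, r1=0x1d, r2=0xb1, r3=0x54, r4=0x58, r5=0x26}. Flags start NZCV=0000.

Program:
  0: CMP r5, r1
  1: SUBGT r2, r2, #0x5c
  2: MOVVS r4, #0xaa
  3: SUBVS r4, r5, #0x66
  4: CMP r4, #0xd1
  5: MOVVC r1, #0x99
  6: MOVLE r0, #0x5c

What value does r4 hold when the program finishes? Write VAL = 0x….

VAL = 0x58

[0] flags=0010 → (cmp)
[1] flags=0010 GT?T → r2=0x55
[2] flags=0010 VS?F → skip
[3] flags=0010 VS?F → skip
[4] flags=1001 → (cmp)
[5] flags=1001 VC?F → skip
[6] flags=1001 LE?F → skip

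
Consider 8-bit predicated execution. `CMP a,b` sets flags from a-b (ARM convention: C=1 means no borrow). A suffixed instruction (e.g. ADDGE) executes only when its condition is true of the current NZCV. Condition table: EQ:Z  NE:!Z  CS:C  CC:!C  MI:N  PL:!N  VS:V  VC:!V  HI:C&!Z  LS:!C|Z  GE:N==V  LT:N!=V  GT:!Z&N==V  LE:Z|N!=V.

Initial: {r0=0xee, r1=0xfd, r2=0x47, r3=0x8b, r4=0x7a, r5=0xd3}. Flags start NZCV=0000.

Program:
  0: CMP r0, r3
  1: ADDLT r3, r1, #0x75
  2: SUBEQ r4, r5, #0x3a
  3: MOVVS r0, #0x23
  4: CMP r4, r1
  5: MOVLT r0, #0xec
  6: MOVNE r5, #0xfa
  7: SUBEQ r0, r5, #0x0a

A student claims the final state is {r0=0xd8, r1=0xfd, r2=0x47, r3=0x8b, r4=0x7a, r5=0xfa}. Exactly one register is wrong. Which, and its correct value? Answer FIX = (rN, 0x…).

[0] flags=0010 → (cmp)
[1] flags=0010 LT?F → skip
[2] flags=0010 EQ?F → skip
[3] flags=0010 VS?F → skip
[4] flags=0000 → (cmp)
[5] flags=0000 LT?F → skip
[6] flags=0000 NE?T → r5=0xfa
[7] flags=0000 EQ?F → skip

FIX = (r0, 0xee)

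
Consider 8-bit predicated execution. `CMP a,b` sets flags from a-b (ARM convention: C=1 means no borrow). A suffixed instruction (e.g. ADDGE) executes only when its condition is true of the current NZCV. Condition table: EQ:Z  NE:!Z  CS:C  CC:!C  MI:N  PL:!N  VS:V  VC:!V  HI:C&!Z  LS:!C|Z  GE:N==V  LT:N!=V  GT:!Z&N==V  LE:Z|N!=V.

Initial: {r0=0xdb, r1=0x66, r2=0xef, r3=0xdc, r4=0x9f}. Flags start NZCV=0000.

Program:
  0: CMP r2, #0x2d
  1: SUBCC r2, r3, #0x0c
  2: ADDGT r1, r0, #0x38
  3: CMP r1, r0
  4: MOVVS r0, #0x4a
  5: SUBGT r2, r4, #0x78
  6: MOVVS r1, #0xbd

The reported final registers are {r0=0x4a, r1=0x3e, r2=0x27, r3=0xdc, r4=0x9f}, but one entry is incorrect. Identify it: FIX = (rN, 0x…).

FIX = (r1, 0xbd)

[0] flags=1010 → (cmp)
[1] flags=1010 CC?F → skip
[2] flags=1010 GT?F → skip
[3] flags=1001 → (cmp)
[4] flags=1001 VS?T → r0=0x4a
[5] flags=1001 GT?T → r2=0x27
[6] flags=1001 VS?T → r1=0xbd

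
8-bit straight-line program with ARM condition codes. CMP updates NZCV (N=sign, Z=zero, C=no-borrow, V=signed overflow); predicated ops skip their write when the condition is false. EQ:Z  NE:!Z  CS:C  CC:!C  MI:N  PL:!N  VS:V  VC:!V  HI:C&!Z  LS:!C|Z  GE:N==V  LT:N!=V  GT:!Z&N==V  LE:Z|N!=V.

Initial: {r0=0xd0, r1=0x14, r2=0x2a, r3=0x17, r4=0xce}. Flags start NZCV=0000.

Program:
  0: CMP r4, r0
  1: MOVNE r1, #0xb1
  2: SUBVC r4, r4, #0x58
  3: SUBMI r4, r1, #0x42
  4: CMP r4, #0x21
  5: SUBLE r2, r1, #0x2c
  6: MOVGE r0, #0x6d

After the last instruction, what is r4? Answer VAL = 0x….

[0] flags=1000 → (cmp)
[1] flags=1000 NE?T → r1=0xb1
[2] flags=1000 VC?T → r4=0x76
[3] flags=1000 MI?T → r4=0x6f
[4] flags=0010 → (cmp)
[5] flags=0010 LE?F → skip
[6] flags=0010 GE?T → r0=0x6d

VAL = 0x6f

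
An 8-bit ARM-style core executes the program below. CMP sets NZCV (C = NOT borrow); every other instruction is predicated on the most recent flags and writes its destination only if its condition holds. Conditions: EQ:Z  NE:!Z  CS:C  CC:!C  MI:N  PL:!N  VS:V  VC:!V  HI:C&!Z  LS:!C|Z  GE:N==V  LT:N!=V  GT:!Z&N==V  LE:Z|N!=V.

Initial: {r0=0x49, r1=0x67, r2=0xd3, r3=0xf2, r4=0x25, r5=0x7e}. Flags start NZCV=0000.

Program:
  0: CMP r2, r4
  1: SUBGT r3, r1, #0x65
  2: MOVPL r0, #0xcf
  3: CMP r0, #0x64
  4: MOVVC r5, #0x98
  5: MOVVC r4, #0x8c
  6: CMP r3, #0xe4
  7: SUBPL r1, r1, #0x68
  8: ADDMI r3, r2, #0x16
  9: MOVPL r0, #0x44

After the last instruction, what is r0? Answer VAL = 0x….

VAL = 0x44

[0] flags=1010 → (cmp)
[1] flags=1010 GT?F → skip
[2] flags=1010 PL?F → skip
[3] flags=1000 → (cmp)
[4] flags=1000 VC?T → r5=0x98
[5] flags=1000 VC?T → r4=0x8c
[6] flags=0010 → (cmp)
[7] flags=0010 PL?T → r1=0xff
[8] flags=0010 MI?F → skip
[9] flags=0010 PL?T → r0=0x44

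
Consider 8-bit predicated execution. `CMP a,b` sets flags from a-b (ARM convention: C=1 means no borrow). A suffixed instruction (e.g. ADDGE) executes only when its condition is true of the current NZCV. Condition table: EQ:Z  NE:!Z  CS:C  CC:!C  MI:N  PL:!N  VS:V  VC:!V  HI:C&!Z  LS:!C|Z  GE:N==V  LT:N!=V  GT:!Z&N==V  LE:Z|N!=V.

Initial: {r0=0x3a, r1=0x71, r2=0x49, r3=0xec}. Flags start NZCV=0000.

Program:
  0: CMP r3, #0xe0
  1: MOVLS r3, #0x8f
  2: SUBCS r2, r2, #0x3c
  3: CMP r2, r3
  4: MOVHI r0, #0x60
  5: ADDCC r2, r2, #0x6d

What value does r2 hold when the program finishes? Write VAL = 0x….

[0] flags=0010 → (cmp)
[1] flags=0010 LS?F → skip
[2] flags=0010 CS?T → r2=0x0d
[3] flags=0000 → (cmp)
[4] flags=0000 HI?F → skip
[5] flags=0000 CC?T → r2=0x7a

VAL = 0x7a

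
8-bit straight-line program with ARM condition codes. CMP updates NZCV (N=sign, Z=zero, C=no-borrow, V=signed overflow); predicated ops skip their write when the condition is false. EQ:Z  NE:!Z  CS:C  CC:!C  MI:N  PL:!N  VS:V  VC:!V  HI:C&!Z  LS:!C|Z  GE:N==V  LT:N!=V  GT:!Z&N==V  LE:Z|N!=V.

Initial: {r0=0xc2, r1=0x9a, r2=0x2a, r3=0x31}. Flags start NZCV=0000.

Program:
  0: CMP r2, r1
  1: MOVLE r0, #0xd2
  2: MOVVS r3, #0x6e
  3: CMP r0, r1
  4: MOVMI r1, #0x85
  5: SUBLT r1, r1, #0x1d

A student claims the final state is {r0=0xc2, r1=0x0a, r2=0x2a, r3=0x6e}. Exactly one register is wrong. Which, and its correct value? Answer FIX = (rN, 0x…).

[0] flags=1001 → (cmp)
[1] flags=1001 LE?F → skip
[2] flags=1001 VS?T → r3=0x6e
[3] flags=0010 → (cmp)
[4] flags=0010 MI?F → skip
[5] flags=0010 LT?F → skip

FIX = (r1, 0x9a)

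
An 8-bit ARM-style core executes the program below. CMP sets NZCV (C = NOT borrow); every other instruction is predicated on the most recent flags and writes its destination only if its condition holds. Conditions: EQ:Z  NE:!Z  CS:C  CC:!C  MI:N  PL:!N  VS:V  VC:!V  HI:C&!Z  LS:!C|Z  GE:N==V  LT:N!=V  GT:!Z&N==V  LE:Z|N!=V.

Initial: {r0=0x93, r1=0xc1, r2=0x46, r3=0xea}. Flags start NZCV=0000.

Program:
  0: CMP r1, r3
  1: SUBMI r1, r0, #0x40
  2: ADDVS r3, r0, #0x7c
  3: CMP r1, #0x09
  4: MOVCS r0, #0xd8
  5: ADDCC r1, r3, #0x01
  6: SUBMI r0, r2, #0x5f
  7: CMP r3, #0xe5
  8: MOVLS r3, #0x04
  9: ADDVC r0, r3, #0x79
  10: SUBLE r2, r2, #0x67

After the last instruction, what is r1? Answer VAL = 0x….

0: ✓ CMP  NZCV=1000
1: ✓ SUBMI  r1←0x53
2: · ADDVS
3: ✓ CMP  NZCV=0010
4: ✓ MOVCS  r0←0xd8
5: · ADDCC
6: · SUBMI
7: ✓ CMP  NZCV=0010
8: · MOVLS
9: ✓ ADDVC  r0←0x63
10: · SUBLE

VAL = 0x53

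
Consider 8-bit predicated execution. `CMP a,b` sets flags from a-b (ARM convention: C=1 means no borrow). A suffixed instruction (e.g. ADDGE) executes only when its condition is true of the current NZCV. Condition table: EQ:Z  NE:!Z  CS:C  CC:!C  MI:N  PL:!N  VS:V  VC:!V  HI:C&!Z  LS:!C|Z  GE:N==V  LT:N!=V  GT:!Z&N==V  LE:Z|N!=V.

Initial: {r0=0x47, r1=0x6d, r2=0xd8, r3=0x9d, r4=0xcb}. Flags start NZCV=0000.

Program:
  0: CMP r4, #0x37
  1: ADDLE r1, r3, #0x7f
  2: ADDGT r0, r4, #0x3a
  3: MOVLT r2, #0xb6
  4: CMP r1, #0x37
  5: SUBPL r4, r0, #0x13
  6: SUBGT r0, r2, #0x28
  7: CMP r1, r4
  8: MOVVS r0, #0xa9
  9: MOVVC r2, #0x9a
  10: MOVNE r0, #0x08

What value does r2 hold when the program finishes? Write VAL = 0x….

VAL = 0x9a

0: ✓ CMP  NZCV=1010
1: ✓ ADDLE  r1←0x1c
2: · ADDGT
3: ✓ MOVLT  r2←0xb6
4: ✓ CMP  NZCV=1000
5: · SUBPL
6: · SUBGT
7: ✓ CMP  NZCV=0000
8: · MOVVS
9: ✓ MOVVC  r2←0x9a
10: ✓ MOVNE  r0←0x08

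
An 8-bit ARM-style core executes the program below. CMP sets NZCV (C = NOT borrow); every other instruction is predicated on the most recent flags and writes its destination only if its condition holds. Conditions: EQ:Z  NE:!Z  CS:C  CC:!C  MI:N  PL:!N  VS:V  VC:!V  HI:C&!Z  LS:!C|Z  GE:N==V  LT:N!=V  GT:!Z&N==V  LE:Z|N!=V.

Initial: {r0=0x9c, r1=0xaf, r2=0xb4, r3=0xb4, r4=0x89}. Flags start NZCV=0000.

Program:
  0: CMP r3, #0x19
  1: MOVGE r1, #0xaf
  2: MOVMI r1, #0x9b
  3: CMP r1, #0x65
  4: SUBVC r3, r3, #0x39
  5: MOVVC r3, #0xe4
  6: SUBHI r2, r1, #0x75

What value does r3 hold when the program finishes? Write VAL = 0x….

VAL = 0xb4

0: ✓ CMP  NZCV=1010
1: · MOVGE
2: ✓ MOVMI  r1←0x9b
3: ✓ CMP  NZCV=0011
4: · SUBVC
5: · MOVVC
6: ✓ SUBHI  r2←0x26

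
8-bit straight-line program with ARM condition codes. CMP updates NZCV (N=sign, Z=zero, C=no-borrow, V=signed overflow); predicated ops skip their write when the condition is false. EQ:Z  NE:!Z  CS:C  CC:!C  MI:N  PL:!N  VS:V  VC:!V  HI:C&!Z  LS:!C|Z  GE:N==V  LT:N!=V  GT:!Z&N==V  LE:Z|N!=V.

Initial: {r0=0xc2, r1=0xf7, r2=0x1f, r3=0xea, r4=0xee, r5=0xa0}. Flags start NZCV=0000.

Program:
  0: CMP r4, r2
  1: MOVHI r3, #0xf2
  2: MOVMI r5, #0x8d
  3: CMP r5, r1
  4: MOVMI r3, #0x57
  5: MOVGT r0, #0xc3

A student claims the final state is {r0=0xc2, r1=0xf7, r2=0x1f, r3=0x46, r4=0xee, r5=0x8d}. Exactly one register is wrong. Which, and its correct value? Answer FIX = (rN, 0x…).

0: ✓ CMP  NZCV=1010
1: ✓ MOVHI  r3←0xf2
2: ✓ MOVMI  r5←0x8d
3: ✓ CMP  NZCV=1000
4: ✓ MOVMI  r3←0x57
5: · MOVGT

FIX = (r3, 0x57)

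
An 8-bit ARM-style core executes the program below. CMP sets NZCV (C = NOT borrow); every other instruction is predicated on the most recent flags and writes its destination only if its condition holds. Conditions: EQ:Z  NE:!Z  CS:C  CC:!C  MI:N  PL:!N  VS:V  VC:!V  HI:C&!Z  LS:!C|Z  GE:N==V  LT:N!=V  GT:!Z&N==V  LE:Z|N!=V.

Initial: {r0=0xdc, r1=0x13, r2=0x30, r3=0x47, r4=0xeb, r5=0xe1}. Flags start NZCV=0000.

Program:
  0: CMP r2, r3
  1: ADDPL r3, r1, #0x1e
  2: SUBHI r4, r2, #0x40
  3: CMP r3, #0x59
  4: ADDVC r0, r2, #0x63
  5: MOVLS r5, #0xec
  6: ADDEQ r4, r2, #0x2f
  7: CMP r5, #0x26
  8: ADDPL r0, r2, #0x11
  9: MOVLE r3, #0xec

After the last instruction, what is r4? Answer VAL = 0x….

VAL = 0xeb

0: ✓ CMP  NZCV=1000
1: · ADDPL
2: · SUBHI
3: ✓ CMP  NZCV=1000
4: ✓ ADDVC  r0←0x93
5: ✓ MOVLS  r5←0xec
6: · ADDEQ
7: ✓ CMP  NZCV=1010
8: · ADDPL
9: ✓ MOVLE  r3←0xec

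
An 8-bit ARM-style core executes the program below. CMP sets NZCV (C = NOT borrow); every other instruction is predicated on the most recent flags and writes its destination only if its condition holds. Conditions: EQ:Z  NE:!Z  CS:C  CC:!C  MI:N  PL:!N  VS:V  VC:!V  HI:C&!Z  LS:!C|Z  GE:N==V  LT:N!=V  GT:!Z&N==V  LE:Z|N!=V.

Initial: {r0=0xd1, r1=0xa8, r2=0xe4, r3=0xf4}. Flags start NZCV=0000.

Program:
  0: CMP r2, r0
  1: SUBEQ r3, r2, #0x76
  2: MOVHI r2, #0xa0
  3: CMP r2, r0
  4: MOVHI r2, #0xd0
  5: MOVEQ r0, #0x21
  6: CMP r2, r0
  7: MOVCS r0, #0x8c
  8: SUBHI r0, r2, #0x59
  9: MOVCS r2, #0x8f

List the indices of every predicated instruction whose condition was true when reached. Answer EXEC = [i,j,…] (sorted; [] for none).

EXEC = [2]

0: ✓ CMP  NZCV=0010
1: · SUBEQ
2: ✓ MOVHI  r2←0xa0
3: ✓ CMP  NZCV=1000
4: · MOVHI
5: · MOVEQ
6: ✓ CMP  NZCV=1000
7: · MOVCS
8: · SUBHI
9: · MOVCS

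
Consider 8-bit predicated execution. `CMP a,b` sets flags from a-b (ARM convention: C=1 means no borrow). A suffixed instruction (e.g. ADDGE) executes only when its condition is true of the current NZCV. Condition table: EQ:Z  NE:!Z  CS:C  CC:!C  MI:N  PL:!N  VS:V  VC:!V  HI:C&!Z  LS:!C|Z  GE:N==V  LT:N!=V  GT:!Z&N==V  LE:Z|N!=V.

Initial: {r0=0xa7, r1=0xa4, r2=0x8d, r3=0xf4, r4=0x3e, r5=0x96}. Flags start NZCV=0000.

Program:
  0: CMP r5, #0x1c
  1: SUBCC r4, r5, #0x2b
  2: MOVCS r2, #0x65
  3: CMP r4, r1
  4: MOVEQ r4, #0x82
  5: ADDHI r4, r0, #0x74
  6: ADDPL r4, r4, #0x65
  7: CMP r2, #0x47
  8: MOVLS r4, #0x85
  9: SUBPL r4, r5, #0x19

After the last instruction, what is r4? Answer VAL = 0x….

VAL = 0x7d

[0] flags=0011 → (cmp)
[1] flags=0011 CC?F → skip
[2] flags=0011 CS?T → r2=0x65
[3] flags=1001 → (cmp)
[4] flags=1001 EQ?F → skip
[5] flags=1001 HI?F → skip
[6] flags=1001 PL?F → skip
[7] flags=0010 → (cmp)
[8] flags=0010 LS?F → skip
[9] flags=0010 PL?T → r4=0x7d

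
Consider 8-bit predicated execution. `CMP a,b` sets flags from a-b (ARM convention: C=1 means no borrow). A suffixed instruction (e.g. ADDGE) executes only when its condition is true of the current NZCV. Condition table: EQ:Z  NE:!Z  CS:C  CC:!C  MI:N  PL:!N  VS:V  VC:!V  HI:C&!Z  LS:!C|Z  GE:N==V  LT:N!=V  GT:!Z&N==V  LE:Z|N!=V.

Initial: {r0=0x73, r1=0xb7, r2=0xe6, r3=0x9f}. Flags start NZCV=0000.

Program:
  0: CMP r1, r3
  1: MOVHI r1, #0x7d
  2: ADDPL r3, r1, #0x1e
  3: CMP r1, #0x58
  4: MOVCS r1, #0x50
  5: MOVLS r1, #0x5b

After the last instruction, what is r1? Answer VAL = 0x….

[0] flags=0010 → (cmp)
[1] flags=0010 HI?T → r1=0x7d
[2] flags=0010 PL?T → r3=0x9b
[3] flags=0010 → (cmp)
[4] flags=0010 CS?T → r1=0x50
[5] flags=0010 LS?F → skip

VAL = 0x50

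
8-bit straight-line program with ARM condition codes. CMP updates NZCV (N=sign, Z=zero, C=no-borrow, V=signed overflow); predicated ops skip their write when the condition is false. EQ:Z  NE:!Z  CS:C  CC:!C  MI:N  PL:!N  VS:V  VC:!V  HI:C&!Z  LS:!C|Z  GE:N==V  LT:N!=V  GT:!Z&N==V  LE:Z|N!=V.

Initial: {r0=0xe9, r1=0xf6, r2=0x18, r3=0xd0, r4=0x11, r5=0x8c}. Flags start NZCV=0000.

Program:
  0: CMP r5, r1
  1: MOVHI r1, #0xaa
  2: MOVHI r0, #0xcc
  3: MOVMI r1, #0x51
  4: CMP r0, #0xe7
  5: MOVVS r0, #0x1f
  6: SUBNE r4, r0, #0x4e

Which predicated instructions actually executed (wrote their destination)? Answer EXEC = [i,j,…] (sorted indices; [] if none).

EXEC = [3,6]

0: ✓ CMP  NZCV=1000
1: · MOVHI
2: · MOVHI
3: ✓ MOVMI  r1←0x51
4: ✓ CMP  NZCV=0010
5: · MOVVS
6: ✓ SUBNE  r4←0x9b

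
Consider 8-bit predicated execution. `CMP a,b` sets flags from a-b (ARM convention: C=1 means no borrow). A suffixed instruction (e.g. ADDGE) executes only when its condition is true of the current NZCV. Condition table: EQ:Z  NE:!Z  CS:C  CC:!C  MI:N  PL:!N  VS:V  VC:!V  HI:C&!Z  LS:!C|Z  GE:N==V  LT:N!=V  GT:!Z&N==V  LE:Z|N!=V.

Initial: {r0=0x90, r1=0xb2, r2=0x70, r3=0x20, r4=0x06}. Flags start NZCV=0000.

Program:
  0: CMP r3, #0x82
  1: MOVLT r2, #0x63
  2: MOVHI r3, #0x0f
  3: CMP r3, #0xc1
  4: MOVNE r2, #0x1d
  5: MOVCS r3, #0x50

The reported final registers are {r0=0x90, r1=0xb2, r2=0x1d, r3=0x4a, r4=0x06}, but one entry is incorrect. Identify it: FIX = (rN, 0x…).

[0] flags=1001 → (cmp)
[1] flags=1001 LT?F → skip
[2] flags=1001 HI?F → skip
[3] flags=0000 → (cmp)
[4] flags=0000 NE?T → r2=0x1d
[5] flags=0000 CS?F → skip

FIX = (r3, 0x20)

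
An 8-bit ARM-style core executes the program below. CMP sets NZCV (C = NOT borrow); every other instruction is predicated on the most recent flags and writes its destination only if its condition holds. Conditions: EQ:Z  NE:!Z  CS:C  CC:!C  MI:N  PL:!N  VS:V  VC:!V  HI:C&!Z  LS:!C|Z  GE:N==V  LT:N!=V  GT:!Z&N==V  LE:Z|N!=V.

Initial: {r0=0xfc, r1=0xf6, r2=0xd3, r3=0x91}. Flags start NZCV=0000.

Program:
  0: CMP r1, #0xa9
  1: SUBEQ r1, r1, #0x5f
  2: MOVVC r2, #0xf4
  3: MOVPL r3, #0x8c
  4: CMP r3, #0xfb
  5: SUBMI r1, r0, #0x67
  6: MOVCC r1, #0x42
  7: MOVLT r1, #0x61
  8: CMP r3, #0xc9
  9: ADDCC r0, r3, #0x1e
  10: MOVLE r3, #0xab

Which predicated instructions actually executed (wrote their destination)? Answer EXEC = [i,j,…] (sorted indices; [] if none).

EXEC = [2,3,5,6,7,9,10]

[0] flags=0010 → (cmp)
[1] flags=0010 EQ?F → skip
[2] flags=0010 VC?T → r2=0xf4
[3] flags=0010 PL?T → r3=0x8c
[4] flags=1000 → (cmp)
[5] flags=1000 MI?T → r1=0x95
[6] flags=1000 CC?T → r1=0x42
[7] flags=1000 LT?T → r1=0x61
[8] flags=1000 → (cmp)
[9] flags=1000 CC?T → r0=0xaa
[10] flags=1000 LE?T → r3=0xab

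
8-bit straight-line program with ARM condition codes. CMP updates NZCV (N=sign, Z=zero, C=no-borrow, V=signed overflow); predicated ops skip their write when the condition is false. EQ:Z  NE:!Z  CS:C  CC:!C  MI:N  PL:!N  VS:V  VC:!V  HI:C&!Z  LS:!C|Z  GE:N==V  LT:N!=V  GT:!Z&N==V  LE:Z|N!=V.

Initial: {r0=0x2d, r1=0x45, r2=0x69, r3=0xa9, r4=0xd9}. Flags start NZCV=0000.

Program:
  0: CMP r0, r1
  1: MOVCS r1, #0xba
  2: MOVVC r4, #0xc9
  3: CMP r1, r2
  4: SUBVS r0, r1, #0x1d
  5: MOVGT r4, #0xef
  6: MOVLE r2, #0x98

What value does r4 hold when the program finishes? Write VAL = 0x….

VAL = 0xc9

[0] flags=1000 → (cmp)
[1] flags=1000 CS?F → skip
[2] flags=1000 VC?T → r4=0xc9
[3] flags=1000 → (cmp)
[4] flags=1000 VS?F → skip
[5] flags=1000 GT?F → skip
[6] flags=1000 LE?T → r2=0x98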